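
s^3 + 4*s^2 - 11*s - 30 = (s - 3)*(s + 2)*(s + 5)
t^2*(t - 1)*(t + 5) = t^4 + 4*t^3 - 5*t^2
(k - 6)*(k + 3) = k^2 - 3*k - 18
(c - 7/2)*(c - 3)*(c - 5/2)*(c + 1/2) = c^4 - 17*c^3/2 + 89*c^2/4 - 103*c/8 - 105/8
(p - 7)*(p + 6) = p^2 - p - 42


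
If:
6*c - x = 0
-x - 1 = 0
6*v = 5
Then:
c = -1/6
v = 5/6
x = -1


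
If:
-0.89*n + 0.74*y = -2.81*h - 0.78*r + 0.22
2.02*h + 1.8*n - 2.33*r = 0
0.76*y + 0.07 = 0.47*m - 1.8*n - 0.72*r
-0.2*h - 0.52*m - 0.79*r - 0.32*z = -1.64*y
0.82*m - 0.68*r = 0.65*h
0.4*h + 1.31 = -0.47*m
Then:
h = -0.81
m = -2.10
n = -1.38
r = -1.77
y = 3.55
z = 26.49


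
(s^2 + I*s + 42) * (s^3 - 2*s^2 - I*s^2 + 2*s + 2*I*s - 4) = s^5 - 2*s^4 + 45*s^3 - 90*s^2 - 40*I*s^2 + 84*s + 80*I*s - 168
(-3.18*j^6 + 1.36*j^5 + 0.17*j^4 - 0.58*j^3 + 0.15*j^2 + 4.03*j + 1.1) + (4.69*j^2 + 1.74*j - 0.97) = -3.18*j^6 + 1.36*j^5 + 0.17*j^4 - 0.58*j^3 + 4.84*j^2 + 5.77*j + 0.13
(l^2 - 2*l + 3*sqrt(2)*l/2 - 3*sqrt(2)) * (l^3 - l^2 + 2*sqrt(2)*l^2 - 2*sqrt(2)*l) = l^5 - 3*l^4 + 7*sqrt(2)*l^4/2 - 21*sqrt(2)*l^3/2 + 8*l^3 - 18*l^2 + 7*sqrt(2)*l^2 + 12*l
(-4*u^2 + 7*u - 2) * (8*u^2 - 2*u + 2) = -32*u^4 + 64*u^3 - 38*u^2 + 18*u - 4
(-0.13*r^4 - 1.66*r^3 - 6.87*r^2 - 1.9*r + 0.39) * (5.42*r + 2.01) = -0.7046*r^5 - 9.2585*r^4 - 40.572*r^3 - 24.1067*r^2 - 1.7052*r + 0.7839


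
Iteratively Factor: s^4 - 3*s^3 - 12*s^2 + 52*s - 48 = (s - 2)*(s^3 - s^2 - 14*s + 24) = (s - 2)^2*(s^2 + s - 12) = (s - 2)^2*(s + 4)*(s - 3)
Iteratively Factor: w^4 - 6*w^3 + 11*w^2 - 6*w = (w - 3)*(w^3 - 3*w^2 + 2*w) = (w - 3)*(w - 1)*(w^2 - 2*w) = w*(w - 3)*(w - 1)*(w - 2)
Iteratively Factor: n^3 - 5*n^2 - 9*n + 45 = (n + 3)*(n^2 - 8*n + 15) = (n - 5)*(n + 3)*(n - 3)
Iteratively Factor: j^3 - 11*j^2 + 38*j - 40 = (j - 2)*(j^2 - 9*j + 20) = (j - 5)*(j - 2)*(j - 4)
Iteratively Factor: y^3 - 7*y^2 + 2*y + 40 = (y - 5)*(y^2 - 2*y - 8) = (y - 5)*(y - 4)*(y + 2)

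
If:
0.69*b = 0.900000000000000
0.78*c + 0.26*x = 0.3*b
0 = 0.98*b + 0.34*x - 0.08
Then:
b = 1.30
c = 1.68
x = -3.52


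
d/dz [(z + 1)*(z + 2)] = 2*z + 3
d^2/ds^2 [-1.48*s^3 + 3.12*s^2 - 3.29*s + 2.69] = 6.24 - 8.88*s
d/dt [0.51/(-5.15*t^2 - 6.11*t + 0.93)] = (5.253*t + 3.1161)/(5.15*t^2 + 6.11*t - 0.93)^2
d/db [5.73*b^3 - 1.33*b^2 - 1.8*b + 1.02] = 17.19*b^2 - 2.66*b - 1.8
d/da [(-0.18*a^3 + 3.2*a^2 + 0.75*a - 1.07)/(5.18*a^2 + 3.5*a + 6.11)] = (-0.9324*a^4 - 1.26*a^3 + 4.01560000000001*a^2 + 50.1892*a + 8.3275)/(26.8324*a^4 + 36.26*a^3 + 75.5496*a^2 + 42.77*a + 37.3321)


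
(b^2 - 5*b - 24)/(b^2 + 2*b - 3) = (b - 8)/(b - 1)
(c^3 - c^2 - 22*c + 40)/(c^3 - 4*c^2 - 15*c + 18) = (c^3 - c^2 - 22*c + 40)/(c^3 - 4*c^2 - 15*c + 18)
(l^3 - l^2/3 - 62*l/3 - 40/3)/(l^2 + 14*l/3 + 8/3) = l - 5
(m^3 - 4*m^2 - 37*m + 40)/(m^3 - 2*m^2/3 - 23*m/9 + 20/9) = 9*(m^2 - 3*m - 40)/(9*m^2 + 3*m - 20)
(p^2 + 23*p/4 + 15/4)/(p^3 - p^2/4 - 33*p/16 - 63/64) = 16*(p + 5)/(16*p^2 - 16*p - 21)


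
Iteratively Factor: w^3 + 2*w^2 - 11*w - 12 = (w + 1)*(w^2 + w - 12) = (w + 1)*(w + 4)*(w - 3)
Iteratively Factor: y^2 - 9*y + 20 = (y - 5)*(y - 4)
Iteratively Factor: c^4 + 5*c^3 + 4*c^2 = (c)*(c^3 + 5*c^2 + 4*c) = c^2*(c^2 + 5*c + 4) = c^2*(c + 1)*(c + 4)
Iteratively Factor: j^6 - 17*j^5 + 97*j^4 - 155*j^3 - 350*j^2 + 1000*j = (j)*(j^5 - 17*j^4 + 97*j^3 - 155*j^2 - 350*j + 1000) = j*(j - 5)*(j^4 - 12*j^3 + 37*j^2 + 30*j - 200) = j*(j - 5)^2*(j^3 - 7*j^2 + 2*j + 40) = j*(j - 5)^3*(j^2 - 2*j - 8) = j*(j - 5)^3*(j - 4)*(j + 2)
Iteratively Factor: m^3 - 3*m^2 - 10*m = (m + 2)*(m^2 - 5*m) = (m - 5)*(m + 2)*(m)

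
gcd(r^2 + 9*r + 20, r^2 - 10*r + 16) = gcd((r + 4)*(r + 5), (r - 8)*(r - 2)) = 1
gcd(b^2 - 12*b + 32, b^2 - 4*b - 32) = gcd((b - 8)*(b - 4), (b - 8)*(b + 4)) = b - 8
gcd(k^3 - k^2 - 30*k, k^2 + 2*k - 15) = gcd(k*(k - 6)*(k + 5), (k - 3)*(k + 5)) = k + 5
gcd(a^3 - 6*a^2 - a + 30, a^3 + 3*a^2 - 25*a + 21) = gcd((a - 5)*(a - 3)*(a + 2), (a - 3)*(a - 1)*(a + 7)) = a - 3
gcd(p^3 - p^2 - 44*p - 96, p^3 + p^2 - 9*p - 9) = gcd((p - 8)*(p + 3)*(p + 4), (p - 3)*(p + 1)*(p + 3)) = p + 3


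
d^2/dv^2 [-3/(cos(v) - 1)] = 3*(cos(v) + 2)/(cos(v) - 1)^2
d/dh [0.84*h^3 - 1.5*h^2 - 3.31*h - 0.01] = 2.52*h^2 - 3.0*h - 3.31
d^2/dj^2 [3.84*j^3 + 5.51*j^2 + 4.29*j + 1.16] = 23.04*j + 11.02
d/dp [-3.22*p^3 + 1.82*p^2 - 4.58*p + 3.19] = -9.66*p^2 + 3.64*p - 4.58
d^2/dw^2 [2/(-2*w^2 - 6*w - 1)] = 8*(2*w^2 + 6*w - 2*(2*w + 3)^2 + 1)/(2*w^2 + 6*w + 1)^3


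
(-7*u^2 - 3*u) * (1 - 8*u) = 56*u^3 + 17*u^2 - 3*u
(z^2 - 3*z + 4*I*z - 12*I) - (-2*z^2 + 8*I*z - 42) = 3*z^2 - 3*z - 4*I*z + 42 - 12*I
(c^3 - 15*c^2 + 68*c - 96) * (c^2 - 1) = c^5 - 15*c^4 + 67*c^3 - 81*c^2 - 68*c + 96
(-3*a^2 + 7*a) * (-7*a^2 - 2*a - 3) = 21*a^4 - 43*a^3 - 5*a^2 - 21*a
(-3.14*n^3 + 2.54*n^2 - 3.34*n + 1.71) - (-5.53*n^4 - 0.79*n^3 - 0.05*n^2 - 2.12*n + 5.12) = 5.53*n^4 - 2.35*n^3 + 2.59*n^2 - 1.22*n - 3.41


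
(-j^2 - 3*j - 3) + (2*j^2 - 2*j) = j^2 - 5*j - 3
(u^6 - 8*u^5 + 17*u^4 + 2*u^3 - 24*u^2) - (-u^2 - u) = u^6 - 8*u^5 + 17*u^4 + 2*u^3 - 23*u^2 + u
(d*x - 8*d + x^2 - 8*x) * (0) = 0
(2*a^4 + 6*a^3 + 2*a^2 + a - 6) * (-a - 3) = -2*a^5 - 12*a^4 - 20*a^3 - 7*a^2 + 3*a + 18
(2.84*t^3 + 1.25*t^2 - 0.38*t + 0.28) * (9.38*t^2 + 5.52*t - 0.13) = 26.6392*t^5 + 27.4018*t^4 + 2.9664*t^3 + 0.3663*t^2 + 1.595*t - 0.0364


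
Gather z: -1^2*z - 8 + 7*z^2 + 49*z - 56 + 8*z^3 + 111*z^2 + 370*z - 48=8*z^3 + 118*z^2 + 418*z - 112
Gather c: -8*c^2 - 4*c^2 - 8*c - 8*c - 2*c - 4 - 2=-12*c^2 - 18*c - 6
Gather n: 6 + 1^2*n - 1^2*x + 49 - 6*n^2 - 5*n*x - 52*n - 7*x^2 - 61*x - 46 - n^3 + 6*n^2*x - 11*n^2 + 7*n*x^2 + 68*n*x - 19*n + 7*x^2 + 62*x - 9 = -n^3 + n^2*(6*x - 17) + n*(7*x^2 + 63*x - 70)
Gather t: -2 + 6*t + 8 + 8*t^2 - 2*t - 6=8*t^2 + 4*t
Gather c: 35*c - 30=35*c - 30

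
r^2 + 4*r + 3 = (r + 1)*(r + 3)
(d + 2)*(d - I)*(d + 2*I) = d^3 + 2*d^2 + I*d^2 + 2*d + 2*I*d + 4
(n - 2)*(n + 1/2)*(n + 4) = n^3 + 5*n^2/2 - 7*n - 4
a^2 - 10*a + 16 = (a - 8)*(a - 2)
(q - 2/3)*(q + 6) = q^2 + 16*q/3 - 4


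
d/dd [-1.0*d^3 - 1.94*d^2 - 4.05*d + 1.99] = -3.0*d^2 - 3.88*d - 4.05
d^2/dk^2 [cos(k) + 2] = -cos(k)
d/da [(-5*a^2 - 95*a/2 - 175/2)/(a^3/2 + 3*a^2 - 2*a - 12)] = 5*(2*a^4 + 38*a^3 + 227*a^2 + 516*a + 316)/(a^6 + 12*a^5 + 28*a^4 - 96*a^3 - 272*a^2 + 192*a + 576)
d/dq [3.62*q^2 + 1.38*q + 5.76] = 7.24*q + 1.38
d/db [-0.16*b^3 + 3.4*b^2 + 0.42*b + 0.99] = -0.48*b^2 + 6.8*b + 0.42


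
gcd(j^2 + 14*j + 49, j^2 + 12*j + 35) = j + 7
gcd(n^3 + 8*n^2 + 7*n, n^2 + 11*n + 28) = n + 7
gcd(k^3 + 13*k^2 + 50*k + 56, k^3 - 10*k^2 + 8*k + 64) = k + 2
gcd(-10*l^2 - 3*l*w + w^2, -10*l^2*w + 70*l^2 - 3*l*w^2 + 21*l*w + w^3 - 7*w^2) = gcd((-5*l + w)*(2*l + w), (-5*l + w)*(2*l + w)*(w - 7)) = -10*l^2 - 3*l*w + w^2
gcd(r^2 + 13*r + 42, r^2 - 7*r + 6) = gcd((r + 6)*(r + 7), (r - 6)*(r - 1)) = 1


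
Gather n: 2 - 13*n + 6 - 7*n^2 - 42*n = -7*n^2 - 55*n + 8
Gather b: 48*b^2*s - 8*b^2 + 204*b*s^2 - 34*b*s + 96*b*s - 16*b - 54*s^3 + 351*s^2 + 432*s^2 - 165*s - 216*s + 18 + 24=b^2*(48*s - 8) + b*(204*s^2 + 62*s - 16) - 54*s^3 + 783*s^2 - 381*s + 42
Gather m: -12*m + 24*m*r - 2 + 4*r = m*(24*r - 12) + 4*r - 2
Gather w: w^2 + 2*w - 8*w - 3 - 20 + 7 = w^2 - 6*w - 16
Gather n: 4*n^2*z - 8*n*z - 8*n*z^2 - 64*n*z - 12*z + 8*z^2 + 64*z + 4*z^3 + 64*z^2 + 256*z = 4*n^2*z + n*(-8*z^2 - 72*z) + 4*z^3 + 72*z^2 + 308*z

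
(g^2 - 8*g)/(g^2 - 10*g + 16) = g/(g - 2)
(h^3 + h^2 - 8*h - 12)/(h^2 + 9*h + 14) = (h^2 - h - 6)/(h + 7)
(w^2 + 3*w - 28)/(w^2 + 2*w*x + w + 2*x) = (w^2 + 3*w - 28)/(w^2 + 2*w*x + w + 2*x)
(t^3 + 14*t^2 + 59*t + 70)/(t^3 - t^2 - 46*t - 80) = (t + 7)/(t - 8)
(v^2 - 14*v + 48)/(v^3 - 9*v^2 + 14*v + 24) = (v - 8)/(v^2 - 3*v - 4)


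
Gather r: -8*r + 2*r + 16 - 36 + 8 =-6*r - 12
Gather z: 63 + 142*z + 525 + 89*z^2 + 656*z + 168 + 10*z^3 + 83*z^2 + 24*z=10*z^3 + 172*z^2 + 822*z + 756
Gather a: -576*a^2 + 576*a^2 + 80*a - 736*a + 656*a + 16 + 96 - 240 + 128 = 0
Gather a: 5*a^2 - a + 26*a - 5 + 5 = 5*a^2 + 25*a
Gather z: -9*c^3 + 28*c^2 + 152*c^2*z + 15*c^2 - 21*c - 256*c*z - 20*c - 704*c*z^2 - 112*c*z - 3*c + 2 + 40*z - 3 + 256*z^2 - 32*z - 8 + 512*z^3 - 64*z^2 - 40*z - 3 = -9*c^3 + 43*c^2 - 44*c + 512*z^3 + z^2*(192 - 704*c) + z*(152*c^2 - 368*c - 32) - 12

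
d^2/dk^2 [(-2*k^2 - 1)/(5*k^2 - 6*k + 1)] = 6*(-20*k^3 - 15*k^2 + 30*k - 11)/(125*k^6 - 450*k^5 + 615*k^4 - 396*k^3 + 123*k^2 - 18*k + 1)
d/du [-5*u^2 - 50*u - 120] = -10*u - 50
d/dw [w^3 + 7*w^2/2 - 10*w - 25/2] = 3*w^2 + 7*w - 10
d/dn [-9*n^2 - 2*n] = -18*n - 2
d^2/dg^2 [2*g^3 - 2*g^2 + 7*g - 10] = 12*g - 4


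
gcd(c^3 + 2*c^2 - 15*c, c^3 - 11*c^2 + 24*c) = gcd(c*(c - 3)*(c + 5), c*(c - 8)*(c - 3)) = c^2 - 3*c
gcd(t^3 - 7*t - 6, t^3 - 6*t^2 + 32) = t + 2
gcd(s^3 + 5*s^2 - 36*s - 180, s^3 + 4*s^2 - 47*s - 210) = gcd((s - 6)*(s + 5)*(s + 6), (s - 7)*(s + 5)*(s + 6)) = s^2 + 11*s + 30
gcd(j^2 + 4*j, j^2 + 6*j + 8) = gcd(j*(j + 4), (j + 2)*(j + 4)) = j + 4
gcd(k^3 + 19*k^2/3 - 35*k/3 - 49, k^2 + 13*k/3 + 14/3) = k + 7/3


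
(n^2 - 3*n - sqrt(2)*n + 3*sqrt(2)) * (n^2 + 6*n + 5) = n^4 - sqrt(2)*n^3 + 3*n^3 - 13*n^2 - 3*sqrt(2)*n^2 - 15*n + 13*sqrt(2)*n + 15*sqrt(2)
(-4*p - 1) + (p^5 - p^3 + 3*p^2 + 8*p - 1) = p^5 - p^3 + 3*p^2 + 4*p - 2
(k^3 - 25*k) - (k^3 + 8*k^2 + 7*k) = -8*k^2 - 32*k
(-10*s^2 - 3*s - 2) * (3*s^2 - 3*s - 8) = -30*s^4 + 21*s^3 + 83*s^2 + 30*s + 16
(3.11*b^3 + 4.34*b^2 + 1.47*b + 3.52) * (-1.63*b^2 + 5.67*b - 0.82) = -5.0693*b^5 + 10.5595*b^4 + 19.6615*b^3 - 0.9615*b^2 + 18.753*b - 2.8864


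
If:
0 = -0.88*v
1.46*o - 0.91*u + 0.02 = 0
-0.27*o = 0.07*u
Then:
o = -0.00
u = 0.02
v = 0.00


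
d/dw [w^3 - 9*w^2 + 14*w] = 3*w^2 - 18*w + 14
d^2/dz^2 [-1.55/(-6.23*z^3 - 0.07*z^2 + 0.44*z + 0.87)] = (-(57.939*z + 0.217)*(6.23*z^3 + 0.07*z^2 - 0.44*z - 0.87) + 1.55*(18.69*z^2 + 0.14*z - 0.44)*(37.38*z^2 + 0.28*z - 0.88))/(6.23*z^3 + 0.07*z^2 - 0.44*z - 0.87)^3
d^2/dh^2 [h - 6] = 0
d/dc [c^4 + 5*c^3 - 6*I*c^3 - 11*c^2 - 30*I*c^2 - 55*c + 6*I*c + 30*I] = 4*c^3 + c^2*(15 - 18*I) + c*(-22 - 60*I) - 55 + 6*I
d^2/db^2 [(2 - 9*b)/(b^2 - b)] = 2*(-9*b^3 + 6*b^2 - 6*b + 2)/(b^3*(b^3 - 3*b^2 + 3*b - 1))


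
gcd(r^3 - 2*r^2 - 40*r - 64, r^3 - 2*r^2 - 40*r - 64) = r^3 - 2*r^2 - 40*r - 64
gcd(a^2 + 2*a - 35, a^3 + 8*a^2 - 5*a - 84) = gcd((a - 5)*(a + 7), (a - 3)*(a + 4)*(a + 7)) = a + 7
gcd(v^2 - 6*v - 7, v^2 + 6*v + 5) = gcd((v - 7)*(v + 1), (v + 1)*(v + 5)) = v + 1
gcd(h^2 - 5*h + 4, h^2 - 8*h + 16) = h - 4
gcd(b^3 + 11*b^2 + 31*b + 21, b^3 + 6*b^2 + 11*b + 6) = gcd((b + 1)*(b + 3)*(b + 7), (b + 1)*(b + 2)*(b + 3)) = b^2 + 4*b + 3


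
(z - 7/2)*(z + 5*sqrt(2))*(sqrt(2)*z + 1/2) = sqrt(2)*z^3 - 7*sqrt(2)*z^2/2 + 21*z^2/2 - 147*z/4 + 5*sqrt(2)*z/2 - 35*sqrt(2)/4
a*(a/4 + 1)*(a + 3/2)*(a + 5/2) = a^4/4 + 2*a^3 + 79*a^2/16 + 15*a/4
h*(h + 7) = h^2 + 7*h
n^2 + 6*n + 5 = (n + 1)*(n + 5)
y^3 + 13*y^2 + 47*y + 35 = (y + 1)*(y + 5)*(y + 7)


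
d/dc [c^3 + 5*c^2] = c*(3*c + 10)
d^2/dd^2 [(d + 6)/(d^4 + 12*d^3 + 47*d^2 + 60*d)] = 2*(6*d^7 + 156*d^6 + 1653*d^5 + 9234*d^4 + 29281*d^3 + 52722*d^2 + 50760*d + 21600)/(d^3*(d^9 + 36*d^8 + 573*d^7 + 5292*d^6 + 31251*d^5 + 122364*d^4 + 317663*d^3 + 527220*d^2 + 507600*d + 216000))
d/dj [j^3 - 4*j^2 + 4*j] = 3*j^2 - 8*j + 4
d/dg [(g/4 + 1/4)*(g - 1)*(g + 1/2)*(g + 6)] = g^3 + 39*g^2/8 + g - 13/8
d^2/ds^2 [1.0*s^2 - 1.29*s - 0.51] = 2.00000000000000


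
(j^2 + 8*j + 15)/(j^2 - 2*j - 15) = (j + 5)/(j - 5)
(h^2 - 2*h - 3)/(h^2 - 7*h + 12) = (h + 1)/(h - 4)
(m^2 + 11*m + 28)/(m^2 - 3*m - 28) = (m + 7)/(m - 7)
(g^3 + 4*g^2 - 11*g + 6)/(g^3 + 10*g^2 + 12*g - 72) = (g^2 - 2*g + 1)/(g^2 + 4*g - 12)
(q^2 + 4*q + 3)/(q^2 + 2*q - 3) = (q + 1)/(q - 1)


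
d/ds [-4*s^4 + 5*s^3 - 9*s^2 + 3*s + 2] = -16*s^3 + 15*s^2 - 18*s + 3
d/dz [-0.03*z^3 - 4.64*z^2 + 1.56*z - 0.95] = -0.09*z^2 - 9.28*z + 1.56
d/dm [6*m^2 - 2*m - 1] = 12*m - 2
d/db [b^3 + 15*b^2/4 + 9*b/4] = 3*b^2 + 15*b/2 + 9/4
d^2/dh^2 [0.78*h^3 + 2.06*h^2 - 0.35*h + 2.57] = 4.68*h + 4.12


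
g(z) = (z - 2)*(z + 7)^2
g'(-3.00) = -24.00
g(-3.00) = -80.00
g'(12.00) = 741.00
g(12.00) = 3610.00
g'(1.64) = 68.43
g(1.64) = -26.87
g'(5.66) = 252.95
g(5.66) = 586.61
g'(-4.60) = -25.92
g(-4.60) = -38.02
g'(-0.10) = 18.63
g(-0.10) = -99.98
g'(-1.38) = -6.41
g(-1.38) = -106.76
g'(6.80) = 322.92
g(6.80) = 914.11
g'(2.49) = 99.36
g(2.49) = 44.13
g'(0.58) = 35.93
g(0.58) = -81.59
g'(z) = (z - 2)*(2*z + 14) + (z + 7)^2 = 3*(z + 1)*(z + 7)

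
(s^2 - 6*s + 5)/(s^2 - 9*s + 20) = (s - 1)/(s - 4)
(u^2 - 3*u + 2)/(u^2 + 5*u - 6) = (u - 2)/(u + 6)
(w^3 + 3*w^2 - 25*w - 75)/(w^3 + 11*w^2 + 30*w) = (w^2 - 2*w - 15)/(w*(w + 6))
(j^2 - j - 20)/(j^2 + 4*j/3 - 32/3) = 3*(j - 5)/(3*j - 8)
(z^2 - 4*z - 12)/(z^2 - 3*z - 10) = (z - 6)/(z - 5)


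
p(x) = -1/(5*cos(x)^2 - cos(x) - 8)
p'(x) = -(10*sin(x)*cos(x) - sin(x))/(5*cos(x)^2 - cos(x) - 8)^2 = (1 - 10*cos(x))*sin(x)/(-5*cos(x)^2 + cos(x) + 8)^2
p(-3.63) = 0.31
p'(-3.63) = 0.45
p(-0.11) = 0.25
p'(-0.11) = 0.06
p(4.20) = 0.16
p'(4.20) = -0.13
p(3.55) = 0.35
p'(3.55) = -0.49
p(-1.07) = 0.14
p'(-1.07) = 0.06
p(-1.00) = 0.14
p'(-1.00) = 0.07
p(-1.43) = 0.12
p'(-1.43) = 0.01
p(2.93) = 0.45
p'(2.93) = 0.45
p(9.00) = 0.34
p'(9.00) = 0.48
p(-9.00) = 0.34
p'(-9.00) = -0.48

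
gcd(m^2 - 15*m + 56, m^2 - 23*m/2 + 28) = m - 8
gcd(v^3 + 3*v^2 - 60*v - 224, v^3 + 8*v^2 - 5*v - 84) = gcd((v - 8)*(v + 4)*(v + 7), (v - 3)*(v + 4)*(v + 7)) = v^2 + 11*v + 28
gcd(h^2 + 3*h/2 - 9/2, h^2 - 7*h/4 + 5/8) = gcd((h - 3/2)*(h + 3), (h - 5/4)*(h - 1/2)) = 1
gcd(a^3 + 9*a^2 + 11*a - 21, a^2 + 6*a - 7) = a^2 + 6*a - 7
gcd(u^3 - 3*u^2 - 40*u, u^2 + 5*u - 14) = 1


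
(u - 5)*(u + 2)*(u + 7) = u^3 + 4*u^2 - 31*u - 70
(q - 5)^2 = q^2 - 10*q + 25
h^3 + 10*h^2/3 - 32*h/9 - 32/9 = (h - 4/3)*(h + 2/3)*(h + 4)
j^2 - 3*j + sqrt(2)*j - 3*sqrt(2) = (j - 3)*(j + sqrt(2))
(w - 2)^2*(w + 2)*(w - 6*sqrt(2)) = w^4 - 6*sqrt(2)*w^3 - 2*w^3 - 4*w^2 + 12*sqrt(2)*w^2 + 8*w + 24*sqrt(2)*w - 48*sqrt(2)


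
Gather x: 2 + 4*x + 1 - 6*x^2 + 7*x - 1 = -6*x^2 + 11*x + 2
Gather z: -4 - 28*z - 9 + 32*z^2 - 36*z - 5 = 32*z^2 - 64*z - 18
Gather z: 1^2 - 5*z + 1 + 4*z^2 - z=4*z^2 - 6*z + 2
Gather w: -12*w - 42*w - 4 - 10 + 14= -54*w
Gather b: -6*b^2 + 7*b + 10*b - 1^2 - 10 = -6*b^2 + 17*b - 11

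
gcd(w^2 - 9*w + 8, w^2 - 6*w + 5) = w - 1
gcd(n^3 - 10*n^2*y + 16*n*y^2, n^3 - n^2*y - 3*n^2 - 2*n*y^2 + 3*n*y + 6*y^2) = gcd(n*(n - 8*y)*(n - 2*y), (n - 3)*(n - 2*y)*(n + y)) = -n + 2*y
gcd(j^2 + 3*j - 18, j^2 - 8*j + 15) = j - 3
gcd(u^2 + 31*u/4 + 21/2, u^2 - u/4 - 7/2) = u + 7/4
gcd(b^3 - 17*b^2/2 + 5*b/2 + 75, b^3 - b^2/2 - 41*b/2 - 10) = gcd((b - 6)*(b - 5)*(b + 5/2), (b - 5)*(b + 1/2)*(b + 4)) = b - 5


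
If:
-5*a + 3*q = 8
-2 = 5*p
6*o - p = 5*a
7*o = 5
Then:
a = 164/175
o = 5/7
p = -2/5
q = 148/35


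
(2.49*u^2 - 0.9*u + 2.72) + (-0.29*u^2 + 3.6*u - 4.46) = 2.2*u^2 + 2.7*u - 1.74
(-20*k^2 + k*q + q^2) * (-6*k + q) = 120*k^3 - 26*k^2*q - 5*k*q^2 + q^3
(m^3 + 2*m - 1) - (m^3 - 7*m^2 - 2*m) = 7*m^2 + 4*m - 1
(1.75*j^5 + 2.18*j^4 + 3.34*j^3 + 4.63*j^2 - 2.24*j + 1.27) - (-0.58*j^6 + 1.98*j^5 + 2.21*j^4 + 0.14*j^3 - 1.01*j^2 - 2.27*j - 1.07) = 0.58*j^6 - 0.23*j^5 - 0.0299999999999998*j^4 + 3.2*j^3 + 5.64*j^2 + 0.0299999999999998*j + 2.34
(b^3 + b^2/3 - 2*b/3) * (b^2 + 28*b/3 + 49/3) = b^5 + 29*b^4/3 + 169*b^3/9 - 7*b^2/9 - 98*b/9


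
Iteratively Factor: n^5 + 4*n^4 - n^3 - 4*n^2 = (n)*(n^4 + 4*n^3 - n^2 - 4*n) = n*(n + 4)*(n^3 - n) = n*(n + 1)*(n + 4)*(n^2 - n) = n^2*(n + 1)*(n + 4)*(n - 1)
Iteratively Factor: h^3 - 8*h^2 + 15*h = (h)*(h^2 - 8*h + 15) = h*(h - 3)*(h - 5)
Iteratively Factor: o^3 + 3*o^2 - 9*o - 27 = (o + 3)*(o^2 - 9) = (o + 3)^2*(o - 3)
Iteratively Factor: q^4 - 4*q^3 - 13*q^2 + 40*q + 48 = (q - 4)*(q^3 - 13*q - 12) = (q - 4)^2*(q^2 + 4*q + 3) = (q - 4)^2*(q + 3)*(q + 1)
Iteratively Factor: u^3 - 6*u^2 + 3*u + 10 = (u + 1)*(u^2 - 7*u + 10) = (u - 2)*(u + 1)*(u - 5)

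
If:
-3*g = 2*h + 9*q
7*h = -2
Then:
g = 4/21 - 3*q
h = -2/7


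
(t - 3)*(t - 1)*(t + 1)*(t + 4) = t^4 + t^3 - 13*t^2 - t + 12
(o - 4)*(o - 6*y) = o^2 - 6*o*y - 4*o + 24*y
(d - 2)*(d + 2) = d^2 - 4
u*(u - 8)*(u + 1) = u^3 - 7*u^2 - 8*u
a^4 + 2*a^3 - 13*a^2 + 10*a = a*(a - 2)*(a - 1)*(a + 5)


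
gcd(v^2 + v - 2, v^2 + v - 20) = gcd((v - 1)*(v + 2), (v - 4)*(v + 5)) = 1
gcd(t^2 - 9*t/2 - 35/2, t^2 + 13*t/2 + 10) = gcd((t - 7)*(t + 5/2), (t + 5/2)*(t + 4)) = t + 5/2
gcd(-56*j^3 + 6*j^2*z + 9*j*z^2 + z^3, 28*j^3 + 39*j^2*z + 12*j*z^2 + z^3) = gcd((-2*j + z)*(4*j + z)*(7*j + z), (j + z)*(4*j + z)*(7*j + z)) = 28*j^2 + 11*j*z + z^2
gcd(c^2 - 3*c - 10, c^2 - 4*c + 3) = 1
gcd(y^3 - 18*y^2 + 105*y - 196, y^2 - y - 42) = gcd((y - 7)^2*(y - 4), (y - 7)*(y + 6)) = y - 7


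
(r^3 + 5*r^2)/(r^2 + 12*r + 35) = r^2/(r + 7)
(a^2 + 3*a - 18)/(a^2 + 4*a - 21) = (a + 6)/(a + 7)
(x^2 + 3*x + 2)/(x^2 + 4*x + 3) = (x + 2)/(x + 3)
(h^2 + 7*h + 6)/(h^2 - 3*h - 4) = (h + 6)/(h - 4)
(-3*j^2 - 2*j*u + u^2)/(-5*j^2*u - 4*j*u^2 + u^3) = (-3*j + u)/(u*(-5*j + u))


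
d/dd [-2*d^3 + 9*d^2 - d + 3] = -6*d^2 + 18*d - 1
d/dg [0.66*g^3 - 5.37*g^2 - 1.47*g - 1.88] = 1.98*g^2 - 10.74*g - 1.47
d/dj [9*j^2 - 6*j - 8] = 18*j - 6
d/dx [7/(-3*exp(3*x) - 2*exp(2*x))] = 7*(9*exp(x) + 4)*exp(-2*x)/(3*exp(x) + 2)^2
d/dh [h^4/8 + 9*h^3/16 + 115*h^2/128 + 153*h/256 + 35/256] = h^3/2 + 27*h^2/16 + 115*h/64 + 153/256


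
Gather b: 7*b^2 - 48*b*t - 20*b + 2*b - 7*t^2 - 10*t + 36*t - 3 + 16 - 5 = 7*b^2 + b*(-48*t - 18) - 7*t^2 + 26*t + 8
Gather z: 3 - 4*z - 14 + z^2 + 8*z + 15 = z^2 + 4*z + 4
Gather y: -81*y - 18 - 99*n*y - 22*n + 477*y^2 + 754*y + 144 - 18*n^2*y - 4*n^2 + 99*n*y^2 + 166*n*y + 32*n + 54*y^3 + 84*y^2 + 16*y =-4*n^2 + 10*n + 54*y^3 + y^2*(99*n + 561) + y*(-18*n^2 + 67*n + 689) + 126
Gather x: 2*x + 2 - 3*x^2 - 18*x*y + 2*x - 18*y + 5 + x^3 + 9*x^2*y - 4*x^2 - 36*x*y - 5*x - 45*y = x^3 + x^2*(9*y - 7) + x*(-54*y - 1) - 63*y + 7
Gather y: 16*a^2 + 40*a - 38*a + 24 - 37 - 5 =16*a^2 + 2*a - 18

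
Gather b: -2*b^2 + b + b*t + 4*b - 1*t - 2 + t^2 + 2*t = -2*b^2 + b*(t + 5) + t^2 + t - 2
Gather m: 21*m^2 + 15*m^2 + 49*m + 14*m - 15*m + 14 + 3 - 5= 36*m^2 + 48*m + 12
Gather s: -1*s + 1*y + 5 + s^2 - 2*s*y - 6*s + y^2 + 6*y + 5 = s^2 + s*(-2*y - 7) + y^2 + 7*y + 10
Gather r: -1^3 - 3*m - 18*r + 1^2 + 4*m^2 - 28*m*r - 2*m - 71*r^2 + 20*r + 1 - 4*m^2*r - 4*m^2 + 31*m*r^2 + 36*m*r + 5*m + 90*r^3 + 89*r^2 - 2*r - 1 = 90*r^3 + r^2*(31*m + 18) + r*(-4*m^2 + 8*m)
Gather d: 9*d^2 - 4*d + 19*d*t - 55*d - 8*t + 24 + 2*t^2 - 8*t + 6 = 9*d^2 + d*(19*t - 59) + 2*t^2 - 16*t + 30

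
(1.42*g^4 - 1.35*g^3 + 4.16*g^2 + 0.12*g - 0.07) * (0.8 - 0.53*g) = -0.7526*g^5 + 1.8515*g^4 - 3.2848*g^3 + 3.2644*g^2 + 0.1331*g - 0.056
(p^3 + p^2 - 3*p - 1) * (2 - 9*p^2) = -9*p^5 - 9*p^4 + 29*p^3 + 11*p^2 - 6*p - 2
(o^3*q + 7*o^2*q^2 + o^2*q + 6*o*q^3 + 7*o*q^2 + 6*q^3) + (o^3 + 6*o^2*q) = o^3*q + o^3 + 7*o^2*q^2 + 7*o^2*q + 6*o*q^3 + 7*o*q^2 + 6*q^3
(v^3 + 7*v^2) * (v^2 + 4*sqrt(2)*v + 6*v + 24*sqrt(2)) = v^5 + 4*sqrt(2)*v^4 + 13*v^4 + 42*v^3 + 52*sqrt(2)*v^3 + 168*sqrt(2)*v^2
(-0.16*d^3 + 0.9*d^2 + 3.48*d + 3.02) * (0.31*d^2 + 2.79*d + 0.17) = -0.0496*d^5 - 0.1674*d^4 + 3.5626*d^3 + 10.7984*d^2 + 9.0174*d + 0.5134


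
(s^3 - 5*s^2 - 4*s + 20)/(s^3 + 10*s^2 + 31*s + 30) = (s^2 - 7*s + 10)/(s^2 + 8*s + 15)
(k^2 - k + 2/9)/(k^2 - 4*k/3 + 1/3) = (k - 2/3)/(k - 1)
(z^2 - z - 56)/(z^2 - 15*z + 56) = (z + 7)/(z - 7)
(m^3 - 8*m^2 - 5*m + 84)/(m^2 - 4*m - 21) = m - 4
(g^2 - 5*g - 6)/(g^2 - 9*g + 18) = (g + 1)/(g - 3)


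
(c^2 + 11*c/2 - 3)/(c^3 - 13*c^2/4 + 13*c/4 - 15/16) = 8*(c + 6)/(8*c^2 - 22*c + 15)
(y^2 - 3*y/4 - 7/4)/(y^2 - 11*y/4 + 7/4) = (y + 1)/(y - 1)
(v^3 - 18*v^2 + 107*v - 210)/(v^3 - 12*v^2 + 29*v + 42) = (v - 5)/(v + 1)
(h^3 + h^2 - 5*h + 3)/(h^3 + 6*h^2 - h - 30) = (h^2 - 2*h + 1)/(h^2 + 3*h - 10)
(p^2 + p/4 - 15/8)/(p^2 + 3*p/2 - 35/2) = (8*p^2 + 2*p - 15)/(4*(2*p^2 + 3*p - 35))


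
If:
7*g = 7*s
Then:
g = s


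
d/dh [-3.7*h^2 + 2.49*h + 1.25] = 2.49 - 7.4*h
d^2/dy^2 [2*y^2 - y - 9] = 4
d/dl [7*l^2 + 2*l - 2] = 14*l + 2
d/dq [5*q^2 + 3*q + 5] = 10*q + 3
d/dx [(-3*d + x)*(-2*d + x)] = -5*d + 2*x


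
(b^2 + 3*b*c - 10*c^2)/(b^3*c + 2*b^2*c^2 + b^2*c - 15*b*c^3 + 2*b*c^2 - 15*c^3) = (b - 2*c)/(c*(b^2 - 3*b*c + b - 3*c))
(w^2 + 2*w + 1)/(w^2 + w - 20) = (w^2 + 2*w + 1)/(w^2 + w - 20)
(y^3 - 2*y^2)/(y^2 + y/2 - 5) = 2*y^2/(2*y + 5)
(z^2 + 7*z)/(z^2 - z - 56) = z/(z - 8)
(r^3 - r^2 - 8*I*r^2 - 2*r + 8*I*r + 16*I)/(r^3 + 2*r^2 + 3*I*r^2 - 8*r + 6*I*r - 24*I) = (r^2 + r*(1 - 8*I) - 8*I)/(r^2 + r*(4 + 3*I) + 12*I)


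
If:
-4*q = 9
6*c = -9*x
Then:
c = -3*x/2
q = -9/4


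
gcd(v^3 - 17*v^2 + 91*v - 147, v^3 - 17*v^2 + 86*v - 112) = v - 7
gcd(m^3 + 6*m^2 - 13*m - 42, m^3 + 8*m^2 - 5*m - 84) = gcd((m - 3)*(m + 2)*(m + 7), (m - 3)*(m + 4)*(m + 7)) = m^2 + 4*m - 21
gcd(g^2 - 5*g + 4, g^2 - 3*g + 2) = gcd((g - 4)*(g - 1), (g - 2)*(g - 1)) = g - 1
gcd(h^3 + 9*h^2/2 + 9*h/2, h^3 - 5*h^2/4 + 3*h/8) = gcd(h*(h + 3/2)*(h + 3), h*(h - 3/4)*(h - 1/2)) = h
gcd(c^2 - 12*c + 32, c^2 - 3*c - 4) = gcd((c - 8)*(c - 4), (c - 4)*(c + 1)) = c - 4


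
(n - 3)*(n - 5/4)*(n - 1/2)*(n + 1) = n^4 - 15*n^3/4 + 9*n^2/8 + 4*n - 15/8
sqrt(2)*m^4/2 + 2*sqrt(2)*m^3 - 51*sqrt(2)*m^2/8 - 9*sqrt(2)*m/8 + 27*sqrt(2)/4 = (m - 3/2)^2*(m + 6)*(sqrt(2)*m/2 + sqrt(2)/2)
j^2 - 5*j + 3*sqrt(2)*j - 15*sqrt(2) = (j - 5)*(j + 3*sqrt(2))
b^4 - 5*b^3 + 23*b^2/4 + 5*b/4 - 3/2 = (b - 3)*(b - 2)*(b - 1/2)*(b + 1/2)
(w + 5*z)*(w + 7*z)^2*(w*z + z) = w^4*z + 19*w^3*z^2 + w^3*z + 119*w^2*z^3 + 19*w^2*z^2 + 245*w*z^4 + 119*w*z^3 + 245*z^4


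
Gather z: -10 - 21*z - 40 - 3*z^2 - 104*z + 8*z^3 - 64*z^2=8*z^3 - 67*z^2 - 125*z - 50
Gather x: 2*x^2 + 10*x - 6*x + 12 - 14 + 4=2*x^2 + 4*x + 2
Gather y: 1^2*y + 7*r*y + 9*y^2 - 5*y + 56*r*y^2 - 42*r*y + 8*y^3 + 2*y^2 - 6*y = 8*y^3 + y^2*(56*r + 11) + y*(-35*r - 10)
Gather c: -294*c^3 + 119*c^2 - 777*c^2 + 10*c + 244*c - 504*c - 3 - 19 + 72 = -294*c^3 - 658*c^2 - 250*c + 50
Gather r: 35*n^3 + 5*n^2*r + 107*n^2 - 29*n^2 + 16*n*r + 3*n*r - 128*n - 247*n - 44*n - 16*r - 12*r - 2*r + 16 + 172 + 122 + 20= 35*n^3 + 78*n^2 - 419*n + r*(5*n^2 + 19*n - 30) + 330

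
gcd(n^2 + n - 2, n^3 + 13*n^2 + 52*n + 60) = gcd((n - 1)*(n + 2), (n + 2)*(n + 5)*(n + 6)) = n + 2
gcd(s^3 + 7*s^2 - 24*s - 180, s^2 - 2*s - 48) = s + 6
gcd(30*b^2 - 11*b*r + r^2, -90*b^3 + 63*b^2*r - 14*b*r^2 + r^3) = 30*b^2 - 11*b*r + r^2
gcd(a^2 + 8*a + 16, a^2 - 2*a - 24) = a + 4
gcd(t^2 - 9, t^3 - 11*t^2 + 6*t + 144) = t + 3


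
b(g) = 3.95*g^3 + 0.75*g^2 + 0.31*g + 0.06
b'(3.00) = 111.46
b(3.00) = 114.39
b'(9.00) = 973.66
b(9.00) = 2943.15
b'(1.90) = 45.94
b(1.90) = 30.45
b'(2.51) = 78.73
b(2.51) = 68.03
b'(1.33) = 23.27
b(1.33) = 11.09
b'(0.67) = 6.63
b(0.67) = 1.79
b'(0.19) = 1.02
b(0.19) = 0.17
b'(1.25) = 20.70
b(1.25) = 9.33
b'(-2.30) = 59.55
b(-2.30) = -44.75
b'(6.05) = 443.12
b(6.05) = 904.10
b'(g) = 11.85*g^2 + 1.5*g + 0.31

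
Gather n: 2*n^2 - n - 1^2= 2*n^2 - n - 1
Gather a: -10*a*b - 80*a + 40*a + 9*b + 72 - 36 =a*(-10*b - 40) + 9*b + 36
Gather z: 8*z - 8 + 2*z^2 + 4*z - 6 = 2*z^2 + 12*z - 14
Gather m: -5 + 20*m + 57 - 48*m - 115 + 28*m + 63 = 0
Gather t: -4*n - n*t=-n*t - 4*n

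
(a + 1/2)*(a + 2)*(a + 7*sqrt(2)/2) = a^3 + 5*a^2/2 + 7*sqrt(2)*a^2/2 + a + 35*sqrt(2)*a/4 + 7*sqrt(2)/2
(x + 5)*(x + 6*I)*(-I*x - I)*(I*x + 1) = x^4 + 6*x^3 + 5*I*x^3 + 11*x^2 + 30*I*x^2 + 36*x + 25*I*x + 30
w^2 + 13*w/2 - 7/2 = (w - 1/2)*(w + 7)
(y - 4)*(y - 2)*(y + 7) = y^3 + y^2 - 34*y + 56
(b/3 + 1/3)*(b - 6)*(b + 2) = b^3/3 - b^2 - 16*b/3 - 4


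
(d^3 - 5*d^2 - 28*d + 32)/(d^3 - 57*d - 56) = (d^2 + 3*d - 4)/(d^2 + 8*d + 7)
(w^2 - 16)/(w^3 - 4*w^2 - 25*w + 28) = (w - 4)/(w^2 - 8*w + 7)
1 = 1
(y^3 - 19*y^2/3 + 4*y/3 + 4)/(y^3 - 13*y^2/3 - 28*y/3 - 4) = (y - 1)/(y + 1)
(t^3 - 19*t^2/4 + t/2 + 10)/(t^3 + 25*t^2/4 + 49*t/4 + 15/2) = (t^2 - 6*t + 8)/(t^2 + 5*t + 6)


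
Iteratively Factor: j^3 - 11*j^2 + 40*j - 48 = (j - 4)*(j^2 - 7*j + 12) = (j - 4)*(j - 3)*(j - 4)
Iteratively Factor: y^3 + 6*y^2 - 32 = (y + 4)*(y^2 + 2*y - 8) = (y - 2)*(y + 4)*(y + 4)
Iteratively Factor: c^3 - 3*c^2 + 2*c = (c)*(c^2 - 3*c + 2) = c*(c - 2)*(c - 1)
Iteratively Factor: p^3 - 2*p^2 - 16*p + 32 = (p + 4)*(p^2 - 6*p + 8) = (p - 2)*(p + 4)*(p - 4)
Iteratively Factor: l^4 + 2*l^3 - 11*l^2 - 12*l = (l - 3)*(l^3 + 5*l^2 + 4*l) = l*(l - 3)*(l^2 + 5*l + 4) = l*(l - 3)*(l + 4)*(l + 1)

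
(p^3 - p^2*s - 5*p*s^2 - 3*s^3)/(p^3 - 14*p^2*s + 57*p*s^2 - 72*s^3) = (p^2 + 2*p*s + s^2)/(p^2 - 11*p*s + 24*s^2)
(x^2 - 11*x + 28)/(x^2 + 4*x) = (x^2 - 11*x + 28)/(x*(x + 4))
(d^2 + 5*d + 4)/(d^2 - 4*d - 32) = (d + 1)/(d - 8)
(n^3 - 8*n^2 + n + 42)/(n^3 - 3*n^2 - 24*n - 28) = (n - 3)/(n + 2)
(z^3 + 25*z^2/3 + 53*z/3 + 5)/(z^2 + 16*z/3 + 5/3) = z + 3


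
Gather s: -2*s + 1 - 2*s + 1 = 2 - 4*s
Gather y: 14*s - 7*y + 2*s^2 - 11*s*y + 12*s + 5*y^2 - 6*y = 2*s^2 + 26*s + 5*y^2 + y*(-11*s - 13)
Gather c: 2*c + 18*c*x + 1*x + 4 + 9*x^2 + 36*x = c*(18*x + 2) + 9*x^2 + 37*x + 4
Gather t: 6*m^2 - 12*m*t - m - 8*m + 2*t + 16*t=6*m^2 - 9*m + t*(18 - 12*m)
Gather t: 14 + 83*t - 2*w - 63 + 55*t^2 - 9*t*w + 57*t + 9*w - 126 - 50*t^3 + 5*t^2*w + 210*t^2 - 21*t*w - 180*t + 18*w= -50*t^3 + t^2*(5*w + 265) + t*(-30*w - 40) + 25*w - 175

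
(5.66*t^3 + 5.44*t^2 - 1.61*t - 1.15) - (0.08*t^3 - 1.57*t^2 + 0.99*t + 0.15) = 5.58*t^3 + 7.01*t^2 - 2.6*t - 1.3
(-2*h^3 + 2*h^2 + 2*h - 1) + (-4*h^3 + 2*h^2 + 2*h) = -6*h^3 + 4*h^2 + 4*h - 1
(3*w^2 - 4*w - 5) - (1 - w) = 3*w^2 - 3*w - 6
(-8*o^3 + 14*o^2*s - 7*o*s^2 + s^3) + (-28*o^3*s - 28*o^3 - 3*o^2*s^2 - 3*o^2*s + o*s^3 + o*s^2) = -28*o^3*s - 36*o^3 - 3*o^2*s^2 + 11*o^2*s + o*s^3 - 6*o*s^2 + s^3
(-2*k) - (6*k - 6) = 6 - 8*k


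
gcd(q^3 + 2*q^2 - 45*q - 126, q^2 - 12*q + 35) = q - 7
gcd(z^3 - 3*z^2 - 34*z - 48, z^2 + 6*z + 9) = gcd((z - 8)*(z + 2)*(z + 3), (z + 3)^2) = z + 3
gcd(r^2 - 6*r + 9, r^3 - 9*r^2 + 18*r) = r - 3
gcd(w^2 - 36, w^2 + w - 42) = w - 6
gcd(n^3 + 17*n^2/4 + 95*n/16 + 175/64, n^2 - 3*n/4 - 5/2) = n + 5/4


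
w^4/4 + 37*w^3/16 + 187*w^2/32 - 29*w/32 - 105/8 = (w/4 + 1)*(w - 5/4)*(w + 3)*(w + 7/2)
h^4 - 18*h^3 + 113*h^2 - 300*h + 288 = (h - 8)*(h - 4)*(h - 3)^2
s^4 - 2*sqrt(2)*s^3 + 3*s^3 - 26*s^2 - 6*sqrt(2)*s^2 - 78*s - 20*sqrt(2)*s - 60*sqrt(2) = (s + 3)*(s - 5*sqrt(2))*(s + sqrt(2))*(s + 2*sqrt(2))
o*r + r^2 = r*(o + r)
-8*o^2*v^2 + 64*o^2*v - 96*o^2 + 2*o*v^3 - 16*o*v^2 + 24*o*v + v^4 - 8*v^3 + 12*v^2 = (-2*o + v)*(4*o + v)*(v - 6)*(v - 2)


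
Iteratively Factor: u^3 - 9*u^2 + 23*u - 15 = (u - 3)*(u^2 - 6*u + 5) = (u - 5)*(u - 3)*(u - 1)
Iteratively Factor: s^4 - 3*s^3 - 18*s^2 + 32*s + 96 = (s + 2)*(s^3 - 5*s^2 - 8*s + 48) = (s + 2)*(s + 3)*(s^2 - 8*s + 16) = (s - 4)*(s + 2)*(s + 3)*(s - 4)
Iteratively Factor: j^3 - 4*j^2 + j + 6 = (j - 3)*(j^2 - j - 2) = (j - 3)*(j + 1)*(j - 2)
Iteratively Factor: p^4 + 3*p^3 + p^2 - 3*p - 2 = (p + 2)*(p^3 + p^2 - p - 1) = (p - 1)*(p + 2)*(p^2 + 2*p + 1) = (p - 1)*(p + 1)*(p + 2)*(p + 1)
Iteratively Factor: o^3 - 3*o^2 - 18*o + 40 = (o - 5)*(o^2 + 2*o - 8) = (o - 5)*(o - 2)*(o + 4)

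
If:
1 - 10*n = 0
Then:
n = 1/10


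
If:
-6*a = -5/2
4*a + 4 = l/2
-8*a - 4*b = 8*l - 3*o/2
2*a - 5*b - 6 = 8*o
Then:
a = 5/12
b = -3039/158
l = 34/3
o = 2696/237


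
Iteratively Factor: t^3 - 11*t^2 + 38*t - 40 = (t - 4)*(t^2 - 7*t + 10) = (t - 5)*(t - 4)*(t - 2)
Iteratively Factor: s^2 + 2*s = (s + 2)*(s)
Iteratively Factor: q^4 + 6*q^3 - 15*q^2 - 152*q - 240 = (q + 3)*(q^3 + 3*q^2 - 24*q - 80) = (q + 3)*(q + 4)*(q^2 - q - 20) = (q + 3)*(q + 4)^2*(q - 5)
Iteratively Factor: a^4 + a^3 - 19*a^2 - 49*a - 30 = (a + 2)*(a^3 - a^2 - 17*a - 15) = (a - 5)*(a + 2)*(a^2 + 4*a + 3) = (a - 5)*(a + 1)*(a + 2)*(a + 3)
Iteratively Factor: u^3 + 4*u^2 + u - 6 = (u + 3)*(u^2 + u - 2) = (u + 2)*(u + 3)*(u - 1)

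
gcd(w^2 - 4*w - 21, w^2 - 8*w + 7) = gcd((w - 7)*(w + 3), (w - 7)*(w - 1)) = w - 7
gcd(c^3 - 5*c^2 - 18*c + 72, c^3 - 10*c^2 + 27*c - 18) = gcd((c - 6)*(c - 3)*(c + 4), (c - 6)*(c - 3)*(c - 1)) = c^2 - 9*c + 18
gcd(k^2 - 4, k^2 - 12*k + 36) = 1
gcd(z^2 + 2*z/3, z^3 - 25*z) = z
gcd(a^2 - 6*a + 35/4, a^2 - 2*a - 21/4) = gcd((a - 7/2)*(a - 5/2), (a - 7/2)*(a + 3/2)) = a - 7/2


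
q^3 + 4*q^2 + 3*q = q*(q + 1)*(q + 3)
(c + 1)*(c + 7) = c^2 + 8*c + 7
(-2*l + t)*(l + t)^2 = -2*l^3 - 3*l^2*t + t^3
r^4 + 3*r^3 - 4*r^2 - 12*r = r*(r - 2)*(r + 2)*(r + 3)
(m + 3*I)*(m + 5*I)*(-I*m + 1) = -I*m^3 + 9*m^2 + 23*I*m - 15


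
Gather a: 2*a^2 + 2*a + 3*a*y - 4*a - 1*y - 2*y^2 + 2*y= 2*a^2 + a*(3*y - 2) - 2*y^2 + y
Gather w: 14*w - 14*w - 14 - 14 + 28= 0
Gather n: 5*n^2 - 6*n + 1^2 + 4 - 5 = 5*n^2 - 6*n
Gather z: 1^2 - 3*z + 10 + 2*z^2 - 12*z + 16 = 2*z^2 - 15*z + 27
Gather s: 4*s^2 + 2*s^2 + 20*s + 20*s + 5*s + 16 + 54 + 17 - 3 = 6*s^2 + 45*s + 84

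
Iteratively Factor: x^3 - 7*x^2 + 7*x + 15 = (x - 5)*(x^2 - 2*x - 3) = (x - 5)*(x + 1)*(x - 3)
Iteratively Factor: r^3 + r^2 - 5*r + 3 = (r - 1)*(r^2 + 2*r - 3) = (r - 1)^2*(r + 3)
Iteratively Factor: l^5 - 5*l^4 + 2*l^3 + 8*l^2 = (l + 1)*(l^4 - 6*l^3 + 8*l^2) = l*(l + 1)*(l^3 - 6*l^2 + 8*l) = l*(l - 4)*(l + 1)*(l^2 - 2*l) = l*(l - 4)*(l - 2)*(l + 1)*(l)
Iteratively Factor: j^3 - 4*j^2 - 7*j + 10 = (j - 5)*(j^2 + j - 2) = (j - 5)*(j + 2)*(j - 1)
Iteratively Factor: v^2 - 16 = (v + 4)*(v - 4)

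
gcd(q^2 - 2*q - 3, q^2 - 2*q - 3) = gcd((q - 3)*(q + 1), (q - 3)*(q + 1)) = q^2 - 2*q - 3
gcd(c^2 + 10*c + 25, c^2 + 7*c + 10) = c + 5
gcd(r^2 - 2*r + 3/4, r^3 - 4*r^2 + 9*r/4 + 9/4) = r - 3/2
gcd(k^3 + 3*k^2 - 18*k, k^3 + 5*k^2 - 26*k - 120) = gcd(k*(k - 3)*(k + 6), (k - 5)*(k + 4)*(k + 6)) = k + 6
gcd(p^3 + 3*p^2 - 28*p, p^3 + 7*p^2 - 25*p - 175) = p + 7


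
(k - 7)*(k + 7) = k^2 - 49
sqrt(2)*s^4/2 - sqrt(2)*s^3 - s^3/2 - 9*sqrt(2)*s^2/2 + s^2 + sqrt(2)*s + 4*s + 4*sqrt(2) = (s - 4)*(s - sqrt(2))*(s + sqrt(2)/2)*(sqrt(2)*s/2 + sqrt(2))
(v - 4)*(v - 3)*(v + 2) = v^3 - 5*v^2 - 2*v + 24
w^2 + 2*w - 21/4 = (w - 3/2)*(w + 7/2)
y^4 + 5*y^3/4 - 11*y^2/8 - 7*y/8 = y*(y - 1)*(y + 1/2)*(y + 7/4)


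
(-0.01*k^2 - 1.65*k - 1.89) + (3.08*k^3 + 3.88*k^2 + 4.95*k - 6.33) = 3.08*k^3 + 3.87*k^2 + 3.3*k - 8.22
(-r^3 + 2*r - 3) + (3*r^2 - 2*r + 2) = -r^3 + 3*r^2 - 1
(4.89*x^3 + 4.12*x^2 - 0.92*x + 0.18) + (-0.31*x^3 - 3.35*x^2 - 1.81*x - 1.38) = 4.58*x^3 + 0.77*x^2 - 2.73*x - 1.2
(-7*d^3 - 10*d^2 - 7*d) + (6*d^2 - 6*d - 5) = -7*d^3 - 4*d^2 - 13*d - 5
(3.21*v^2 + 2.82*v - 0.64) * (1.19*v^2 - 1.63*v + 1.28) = 3.8199*v^4 - 1.8765*v^3 - 1.2494*v^2 + 4.6528*v - 0.8192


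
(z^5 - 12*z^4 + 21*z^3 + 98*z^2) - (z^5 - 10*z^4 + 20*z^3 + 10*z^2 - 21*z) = -2*z^4 + z^3 + 88*z^2 + 21*z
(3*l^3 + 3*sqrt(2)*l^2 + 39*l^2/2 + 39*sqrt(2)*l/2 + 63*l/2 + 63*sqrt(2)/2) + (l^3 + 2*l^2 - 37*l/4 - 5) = 4*l^3 + 3*sqrt(2)*l^2 + 43*l^2/2 + 89*l/4 + 39*sqrt(2)*l/2 - 5 + 63*sqrt(2)/2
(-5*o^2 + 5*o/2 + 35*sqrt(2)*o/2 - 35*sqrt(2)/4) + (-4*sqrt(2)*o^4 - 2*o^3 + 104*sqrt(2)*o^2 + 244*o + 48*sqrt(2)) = -4*sqrt(2)*o^4 - 2*o^3 - 5*o^2 + 104*sqrt(2)*o^2 + 35*sqrt(2)*o/2 + 493*o/2 + 157*sqrt(2)/4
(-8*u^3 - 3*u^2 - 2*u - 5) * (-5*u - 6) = 40*u^4 + 63*u^3 + 28*u^2 + 37*u + 30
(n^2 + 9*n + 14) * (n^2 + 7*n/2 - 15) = n^4 + 25*n^3/2 + 61*n^2/2 - 86*n - 210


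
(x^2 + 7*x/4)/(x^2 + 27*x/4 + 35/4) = x/(x + 5)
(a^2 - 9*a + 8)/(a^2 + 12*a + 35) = (a^2 - 9*a + 8)/(a^2 + 12*a + 35)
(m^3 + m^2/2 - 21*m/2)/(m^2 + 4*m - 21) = m*(2*m + 7)/(2*(m + 7))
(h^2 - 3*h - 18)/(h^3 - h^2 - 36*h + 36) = (h + 3)/(h^2 + 5*h - 6)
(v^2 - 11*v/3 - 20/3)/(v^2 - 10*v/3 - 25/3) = (3*v + 4)/(3*v + 5)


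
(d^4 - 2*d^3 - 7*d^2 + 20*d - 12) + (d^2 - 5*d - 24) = d^4 - 2*d^3 - 6*d^2 + 15*d - 36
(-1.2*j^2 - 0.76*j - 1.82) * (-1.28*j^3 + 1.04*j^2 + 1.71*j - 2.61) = 1.536*j^5 - 0.2752*j^4 - 0.5128*j^3 - 0.0604000000000005*j^2 - 1.1286*j + 4.7502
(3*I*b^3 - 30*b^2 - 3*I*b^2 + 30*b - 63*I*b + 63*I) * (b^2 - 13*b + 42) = 3*I*b^5 - 30*b^4 - 42*I*b^4 + 420*b^3 + 102*I*b^3 - 1650*b^2 + 756*I*b^2 + 1260*b - 3465*I*b + 2646*I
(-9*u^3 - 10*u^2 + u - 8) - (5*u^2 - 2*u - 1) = -9*u^3 - 15*u^2 + 3*u - 7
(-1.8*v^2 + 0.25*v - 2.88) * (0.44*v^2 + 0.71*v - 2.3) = -0.792*v^4 - 1.168*v^3 + 3.0503*v^2 - 2.6198*v + 6.624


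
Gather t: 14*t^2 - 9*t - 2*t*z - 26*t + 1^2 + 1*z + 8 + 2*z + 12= 14*t^2 + t*(-2*z - 35) + 3*z + 21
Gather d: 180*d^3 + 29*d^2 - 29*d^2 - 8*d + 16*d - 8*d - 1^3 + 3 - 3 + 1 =180*d^3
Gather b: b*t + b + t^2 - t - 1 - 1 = b*(t + 1) + t^2 - t - 2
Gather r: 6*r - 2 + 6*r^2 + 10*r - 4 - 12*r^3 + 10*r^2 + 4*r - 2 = -12*r^3 + 16*r^2 + 20*r - 8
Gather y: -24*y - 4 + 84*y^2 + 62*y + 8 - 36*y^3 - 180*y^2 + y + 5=-36*y^3 - 96*y^2 + 39*y + 9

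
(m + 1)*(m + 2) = m^2 + 3*m + 2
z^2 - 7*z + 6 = (z - 6)*(z - 1)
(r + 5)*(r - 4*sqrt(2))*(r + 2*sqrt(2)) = r^3 - 2*sqrt(2)*r^2 + 5*r^2 - 16*r - 10*sqrt(2)*r - 80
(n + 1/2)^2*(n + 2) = n^3 + 3*n^2 + 9*n/4 + 1/2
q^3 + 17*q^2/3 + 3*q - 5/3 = (q - 1/3)*(q + 1)*(q + 5)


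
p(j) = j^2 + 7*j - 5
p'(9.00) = 25.00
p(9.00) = 139.00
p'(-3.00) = 1.00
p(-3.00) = -17.00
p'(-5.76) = -4.52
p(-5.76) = -12.14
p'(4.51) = 16.02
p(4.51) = 46.91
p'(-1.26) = 4.48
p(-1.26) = -12.23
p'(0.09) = 7.18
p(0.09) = -4.36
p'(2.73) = 12.46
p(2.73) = 21.56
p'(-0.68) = 5.64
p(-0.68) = -9.30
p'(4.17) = 15.34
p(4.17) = 41.58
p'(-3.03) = 0.94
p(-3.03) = -17.03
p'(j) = 2*j + 7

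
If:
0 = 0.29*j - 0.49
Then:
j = 1.69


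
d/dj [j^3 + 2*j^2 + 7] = j*(3*j + 4)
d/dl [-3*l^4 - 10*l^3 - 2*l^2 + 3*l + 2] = -12*l^3 - 30*l^2 - 4*l + 3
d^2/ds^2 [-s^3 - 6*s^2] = -6*s - 12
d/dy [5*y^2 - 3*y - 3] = 10*y - 3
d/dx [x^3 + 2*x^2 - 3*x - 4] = 3*x^2 + 4*x - 3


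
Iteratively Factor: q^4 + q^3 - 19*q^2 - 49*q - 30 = (q + 3)*(q^3 - 2*q^2 - 13*q - 10) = (q + 2)*(q + 3)*(q^2 - 4*q - 5) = (q + 1)*(q + 2)*(q + 3)*(q - 5)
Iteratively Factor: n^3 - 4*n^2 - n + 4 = (n - 4)*(n^2 - 1) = (n - 4)*(n + 1)*(n - 1)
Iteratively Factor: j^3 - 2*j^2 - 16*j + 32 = (j - 4)*(j^2 + 2*j - 8) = (j - 4)*(j + 4)*(j - 2)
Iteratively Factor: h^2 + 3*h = (h)*(h + 3)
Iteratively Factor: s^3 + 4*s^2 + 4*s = (s + 2)*(s^2 + 2*s) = s*(s + 2)*(s + 2)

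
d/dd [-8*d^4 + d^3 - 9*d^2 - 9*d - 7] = -32*d^3 + 3*d^2 - 18*d - 9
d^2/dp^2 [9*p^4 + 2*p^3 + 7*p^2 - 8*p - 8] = 108*p^2 + 12*p + 14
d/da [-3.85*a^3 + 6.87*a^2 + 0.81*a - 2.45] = -11.55*a^2 + 13.74*a + 0.81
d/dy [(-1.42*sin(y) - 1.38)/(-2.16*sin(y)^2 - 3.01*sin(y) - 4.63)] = (-3.0672*sin(y)^2 - 5.9616*sin(y) + 2.4208)*cos(y)/(4.6656*sin(y)^4 + 13.0032*sin(y)^3 + 29.0617*sin(y)^2 + 27.8726*sin(y) + 21.4369)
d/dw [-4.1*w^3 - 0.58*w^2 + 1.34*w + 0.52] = -12.3*w^2 - 1.16*w + 1.34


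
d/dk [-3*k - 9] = -3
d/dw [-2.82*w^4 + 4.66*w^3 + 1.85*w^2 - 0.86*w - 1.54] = -11.28*w^3 + 13.98*w^2 + 3.7*w - 0.86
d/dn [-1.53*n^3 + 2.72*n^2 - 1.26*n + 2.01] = -4.59*n^2 + 5.44*n - 1.26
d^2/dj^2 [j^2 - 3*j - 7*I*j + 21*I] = 2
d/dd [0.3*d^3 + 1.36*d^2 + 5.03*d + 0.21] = 0.9*d^2 + 2.72*d + 5.03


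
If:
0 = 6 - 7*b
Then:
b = 6/7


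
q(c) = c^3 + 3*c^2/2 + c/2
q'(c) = 3*c^2 + 3*c + 1/2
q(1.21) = 4.57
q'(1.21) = 8.52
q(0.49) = 0.72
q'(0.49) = 2.69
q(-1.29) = -0.30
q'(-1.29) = 1.62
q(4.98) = 163.20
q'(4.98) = 89.84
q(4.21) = 103.31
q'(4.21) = 66.30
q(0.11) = 0.07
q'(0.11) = 0.87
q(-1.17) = -0.13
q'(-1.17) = 1.10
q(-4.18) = -48.92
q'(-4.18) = 40.38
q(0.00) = 0.00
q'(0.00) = 0.50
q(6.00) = 273.00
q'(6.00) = 126.50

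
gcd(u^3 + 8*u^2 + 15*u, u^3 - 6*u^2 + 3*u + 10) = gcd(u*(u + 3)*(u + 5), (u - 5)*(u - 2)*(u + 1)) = 1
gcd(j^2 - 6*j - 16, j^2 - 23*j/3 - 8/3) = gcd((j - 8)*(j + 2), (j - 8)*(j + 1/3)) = j - 8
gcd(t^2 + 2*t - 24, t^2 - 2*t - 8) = t - 4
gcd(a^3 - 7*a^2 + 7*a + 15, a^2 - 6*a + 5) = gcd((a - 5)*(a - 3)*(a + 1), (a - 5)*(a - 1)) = a - 5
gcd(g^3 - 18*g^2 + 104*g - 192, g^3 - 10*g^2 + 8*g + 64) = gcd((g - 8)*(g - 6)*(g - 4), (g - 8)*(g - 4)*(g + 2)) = g^2 - 12*g + 32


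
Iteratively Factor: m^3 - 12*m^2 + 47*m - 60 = (m - 3)*(m^2 - 9*m + 20) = (m - 5)*(m - 3)*(m - 4)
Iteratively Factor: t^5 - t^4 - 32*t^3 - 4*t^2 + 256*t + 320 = (t + 2)*(t^4 - 3*t^3 - 26*t^2 + 48*t + 160) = (t + 2)*(t + 4)*(t^3 - 7*t^2 + 2*t + 40) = (t + 2)^2*(t + 4)*(t^2 - 9*t + 20) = (t - 5)*(t + 2)^2*(t + 4)*(t - 4)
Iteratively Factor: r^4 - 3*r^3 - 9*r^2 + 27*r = (r - 3)*(r^3 - 9*r) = (r - 3)^2*(r^2 + 3*r) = (r - 3)^2*(r + 3)*(r)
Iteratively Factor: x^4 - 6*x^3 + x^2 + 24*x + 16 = (x - 4)*(x^3 - 2*x^2 - 7*x - 4) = (x - 4)*(x + 1)*(x^2 - 3*x - 4) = (x - 4)^2*(x + 1)*(x + 1)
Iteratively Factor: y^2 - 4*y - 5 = (y + 1)*(y - 5)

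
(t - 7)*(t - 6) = t^2 - 13*t + 42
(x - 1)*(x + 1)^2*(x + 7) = x^4 + 8*x^3 + 6*x^2 - 8*x - 7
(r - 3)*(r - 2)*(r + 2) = r^3 - 3*r^2 - 4*r + 12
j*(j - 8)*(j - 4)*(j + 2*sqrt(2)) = j^4 - 12*j^3 + 2*sqrt(2)*j^3 - 24*sqrt(2)*j^2 + 32*j^2 + 64*sqrt(2)*j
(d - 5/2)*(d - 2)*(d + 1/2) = d^3 - 4*d^2 + 11*d/4 + 5/2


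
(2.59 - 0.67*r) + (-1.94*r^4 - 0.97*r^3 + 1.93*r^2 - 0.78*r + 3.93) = -1.94*r^4 - 0.97*r^3 + 1.93*r^2 - 1.45*r + 6.52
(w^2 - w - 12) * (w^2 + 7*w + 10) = w^4 + 6*w^3 - 9*w^2 - 94*w - 120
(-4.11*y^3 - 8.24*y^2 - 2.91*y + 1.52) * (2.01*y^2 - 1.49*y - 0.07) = -8.2611*y^5 - 10.4385*y^4 + 6.7162*y^3 + 7.9679*y^2 - 2.0611*y - 0.1064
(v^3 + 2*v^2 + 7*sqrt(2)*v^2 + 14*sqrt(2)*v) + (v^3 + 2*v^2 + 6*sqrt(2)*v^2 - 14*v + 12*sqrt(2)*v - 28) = 2*v^3 + 4*v^2 + 13*sqrt(2)*v^2 - 14*v + 26*sqrt(2)*v - 28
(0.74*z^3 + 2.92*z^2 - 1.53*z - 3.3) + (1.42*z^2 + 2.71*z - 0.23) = 0.74*z^3 + 4.34*z^2 + 1.18*z - 3.53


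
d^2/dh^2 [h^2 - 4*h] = 2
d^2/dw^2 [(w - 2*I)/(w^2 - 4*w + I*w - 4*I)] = 2*((w - 2*I)*(2*w - 4 + I)^2 + (-3*w + 4 + I)*(w^2 - 4*w + I*w - 4*I))/(w^2 - 4*w + I*w - 4*I)^3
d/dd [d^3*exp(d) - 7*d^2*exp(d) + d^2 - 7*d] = d^3*exp(d) - 4*d^2*exp(d) - 14*d*exp(d) + 2*d - 7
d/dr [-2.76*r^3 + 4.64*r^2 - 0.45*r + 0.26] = -8.28*r^2 + 9.28*r - 0.45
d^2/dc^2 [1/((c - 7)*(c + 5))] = 2*((c - 7)^2 + (c - 7)*(c + 5) + (c + 5)^2)/((c - 7)^3*(c + 5)^3)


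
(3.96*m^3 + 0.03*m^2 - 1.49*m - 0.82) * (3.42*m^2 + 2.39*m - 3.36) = 13.5432*m^5 + 9.567*m^4 - 18.3297*m^3 - 6.4663*m^2 + 3.0466*m + 2.7552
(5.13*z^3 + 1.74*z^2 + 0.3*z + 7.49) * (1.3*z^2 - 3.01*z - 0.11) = 6.669*z^5 - 13.1793*z^4 - 5.4117*z^3 + 8.6426*z^2 - 22.5779*z - 0.8239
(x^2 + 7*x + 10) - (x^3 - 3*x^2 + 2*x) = -x^3 + 4*x^2 + 5*x + 10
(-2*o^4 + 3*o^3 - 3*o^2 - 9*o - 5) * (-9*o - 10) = 18*o^5 - 7*o^4 - 3*o^3 + 111*o^2 + 135*o + 50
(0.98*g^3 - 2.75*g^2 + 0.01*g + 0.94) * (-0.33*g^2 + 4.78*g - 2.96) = -0.3234*g^5 + 5.5919*g^4 - 16.0491*g^3 + 7.8776*g^2 + 4.4636*g - 2.7824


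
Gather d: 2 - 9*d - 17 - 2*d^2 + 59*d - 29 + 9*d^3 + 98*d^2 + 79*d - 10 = 9*d^3 + 96*d^2 + 129*d - 54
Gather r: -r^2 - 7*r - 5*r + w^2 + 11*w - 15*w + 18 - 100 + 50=-r^2 - 12*r + w^2 - 4*w - 32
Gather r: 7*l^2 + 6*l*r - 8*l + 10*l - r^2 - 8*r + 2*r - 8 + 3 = 7*l^2 + 2*l - r^2 + r*(6*l - 6) - 5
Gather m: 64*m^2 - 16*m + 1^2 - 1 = 64*m^2 - 16*m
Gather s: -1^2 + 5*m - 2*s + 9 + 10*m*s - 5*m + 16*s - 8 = s*(10*m + 14)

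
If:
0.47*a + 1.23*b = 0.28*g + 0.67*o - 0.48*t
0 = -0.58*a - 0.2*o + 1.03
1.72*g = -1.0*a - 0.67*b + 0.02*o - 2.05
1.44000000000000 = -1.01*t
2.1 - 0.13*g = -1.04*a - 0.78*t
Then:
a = -1.25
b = 5.27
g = -2.41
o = 8.78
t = -1.43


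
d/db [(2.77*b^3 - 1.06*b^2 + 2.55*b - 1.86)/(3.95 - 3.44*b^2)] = (-9.5288*b^4 + 41.5965*b^2 - 21.1708*b + 10.0725)/(11.8336*b^4 - 27.176*b^2 + 15.6025)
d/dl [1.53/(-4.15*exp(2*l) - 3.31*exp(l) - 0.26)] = (12.699*exp(l) + 5.0643)*exp(l)/(4.15*exp(2*l) + 3.31*exp(l) + 0.26)^2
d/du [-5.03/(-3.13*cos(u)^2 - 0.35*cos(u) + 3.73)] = (31.4878*cos(u) + 1.7605)*sin(u)/(3.13*cos(u)^2 + 0.35*cos(u) - 3.73)^2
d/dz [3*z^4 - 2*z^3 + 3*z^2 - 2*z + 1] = 12*z^3 - 6*z^2 + 6*z - 2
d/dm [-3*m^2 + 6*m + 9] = 6 - 6*m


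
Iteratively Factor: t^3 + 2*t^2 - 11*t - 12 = (t + 4)*(t^2 - 2*t - 3) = (t - 3)*(t + 4)*(t + 1)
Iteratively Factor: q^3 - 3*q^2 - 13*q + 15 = (q - 5)*(q^2 + 2*q - 3) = (q - 5)*(q + 3)*(q - 1)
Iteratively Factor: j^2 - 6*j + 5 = (j - 5)*(j - 1)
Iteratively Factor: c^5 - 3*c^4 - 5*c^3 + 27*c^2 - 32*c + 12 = (c + 3)*(c^4 - 6*c^3 + 13*c^2 - 12*c + 4) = (c - 1)*(c + 3)*(c^3 - 5*c^2 + 8*c - 4) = (c - 1)^2*(c + 3)*(c^2 - 4*c + 4) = (c - 2)*(c - 1)^2*(c + 3)*(c - 2)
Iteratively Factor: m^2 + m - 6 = (m + 3)*(m - 2)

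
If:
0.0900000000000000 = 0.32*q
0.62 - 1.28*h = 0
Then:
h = 0.48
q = 0.28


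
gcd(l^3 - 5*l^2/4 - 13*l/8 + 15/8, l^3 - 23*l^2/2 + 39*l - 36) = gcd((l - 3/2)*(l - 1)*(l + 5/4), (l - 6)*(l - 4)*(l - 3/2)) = l - 3/2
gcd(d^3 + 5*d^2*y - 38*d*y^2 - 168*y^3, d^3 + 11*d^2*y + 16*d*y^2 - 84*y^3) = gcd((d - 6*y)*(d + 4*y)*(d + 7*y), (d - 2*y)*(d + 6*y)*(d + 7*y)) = d + 7*y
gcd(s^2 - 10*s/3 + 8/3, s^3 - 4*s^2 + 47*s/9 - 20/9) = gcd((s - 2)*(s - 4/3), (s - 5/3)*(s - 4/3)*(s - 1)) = s - 4/3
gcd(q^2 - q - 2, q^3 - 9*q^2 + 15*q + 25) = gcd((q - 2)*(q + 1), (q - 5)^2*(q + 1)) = q + 1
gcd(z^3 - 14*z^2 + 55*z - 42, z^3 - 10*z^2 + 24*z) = z - 6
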